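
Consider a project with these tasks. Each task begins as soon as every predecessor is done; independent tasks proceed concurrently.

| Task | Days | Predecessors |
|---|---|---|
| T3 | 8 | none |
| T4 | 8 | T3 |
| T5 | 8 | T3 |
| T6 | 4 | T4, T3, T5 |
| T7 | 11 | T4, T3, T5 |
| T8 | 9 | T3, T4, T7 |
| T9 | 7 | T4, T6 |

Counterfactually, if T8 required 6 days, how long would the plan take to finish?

33

Baseline: T3→T4→T7→T8 = 8+8+11+9 = 36 → 36 days.
T8 is on the critical path; changing it to 6 makes that path 33 days.
The critical path is still T3→T4→T7→T8; finish is now 33 days.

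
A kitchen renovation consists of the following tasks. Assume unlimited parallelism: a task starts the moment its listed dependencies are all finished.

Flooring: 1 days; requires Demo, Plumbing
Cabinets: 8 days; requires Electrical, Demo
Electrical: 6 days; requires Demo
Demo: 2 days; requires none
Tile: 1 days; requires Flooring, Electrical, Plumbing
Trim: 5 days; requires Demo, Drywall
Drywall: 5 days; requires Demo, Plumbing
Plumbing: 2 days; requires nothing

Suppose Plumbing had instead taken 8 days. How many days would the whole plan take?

Actual critical path: Demo→Electrical→Cabinets = 2+6+8 = 16 ⇒ 16 days.
Plumbing has 4 days of float (longest path through it is 12).
The binding chain switches to Plumbing→Drywall→Trim = 8+5+5 = 18; finish 18 days.

18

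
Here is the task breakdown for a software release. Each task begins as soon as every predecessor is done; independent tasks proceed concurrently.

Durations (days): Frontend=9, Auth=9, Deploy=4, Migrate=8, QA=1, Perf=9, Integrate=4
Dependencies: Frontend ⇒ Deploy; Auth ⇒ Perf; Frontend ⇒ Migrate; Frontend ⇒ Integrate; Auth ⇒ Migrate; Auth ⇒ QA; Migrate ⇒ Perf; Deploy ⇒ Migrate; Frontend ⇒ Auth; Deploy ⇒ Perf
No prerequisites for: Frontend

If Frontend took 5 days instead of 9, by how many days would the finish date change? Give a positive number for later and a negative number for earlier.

Baseline: Frontend→Auth→Migrate→Perf = 9+9+8+9 = 35 → 35 days.
Since Frontend is critical, the -4 change carries straight to that chain (now 31 days).
No other chain overtakes it, so the finish is 31 days.
Change in finish: 31 − 35 = -4 days.

-4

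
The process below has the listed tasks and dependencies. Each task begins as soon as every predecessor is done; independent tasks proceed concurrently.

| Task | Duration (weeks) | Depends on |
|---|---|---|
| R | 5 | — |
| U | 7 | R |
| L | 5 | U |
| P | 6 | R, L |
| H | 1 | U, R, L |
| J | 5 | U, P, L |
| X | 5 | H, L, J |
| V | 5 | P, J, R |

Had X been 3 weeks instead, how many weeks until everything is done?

33

Baseline: R→U→L→P→J→X = 5+7+5+6+5+5 = 33 → 33 weeks.
Since X is critical, the -2 change carries straight to that chain (now 31 weeks).
Now R→U→L→P→J→V = 5+7+5+6+5+5 = 33 is longest, so the finish becomes 33 weeks.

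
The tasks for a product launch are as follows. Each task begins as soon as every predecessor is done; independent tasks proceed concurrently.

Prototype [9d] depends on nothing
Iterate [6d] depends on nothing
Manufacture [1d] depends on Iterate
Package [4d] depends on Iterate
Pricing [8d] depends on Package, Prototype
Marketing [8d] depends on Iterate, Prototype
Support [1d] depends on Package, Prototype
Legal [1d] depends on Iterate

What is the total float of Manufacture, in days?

11

The longest chain is Iterate→Package→Pricing = 6+4+8 = 18; overall finish 18 days.
The longest chain containing Manufacture totals 7 days.
So Manufacture can slip 18 − 7 = 11 days.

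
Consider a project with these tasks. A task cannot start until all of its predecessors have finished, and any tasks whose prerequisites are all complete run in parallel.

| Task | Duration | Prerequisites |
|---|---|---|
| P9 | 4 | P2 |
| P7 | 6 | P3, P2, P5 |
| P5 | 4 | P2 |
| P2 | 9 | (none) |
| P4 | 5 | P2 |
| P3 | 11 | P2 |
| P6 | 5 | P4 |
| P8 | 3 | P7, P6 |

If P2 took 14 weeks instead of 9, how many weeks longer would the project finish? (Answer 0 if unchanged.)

As given, the longest chain is P2→P3→P7→P8 = 9+11+6+3 = 29, so the finish is 29 weeks.
P2 lies on that path, so at 14 weeks the path becomes 34 weeks.
The critical path is still P2→P3→P7→P8; finish is now 34 weeks.
Change in finish: 34 − 29 = +5 weeks.

5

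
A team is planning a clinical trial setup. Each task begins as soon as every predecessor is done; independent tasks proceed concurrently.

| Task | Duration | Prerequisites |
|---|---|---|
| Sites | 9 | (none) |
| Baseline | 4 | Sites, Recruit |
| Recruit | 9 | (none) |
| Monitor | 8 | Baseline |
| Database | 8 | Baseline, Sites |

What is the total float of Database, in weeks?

0

Sites→Baseline→Database = 9+4+8 = 21 sets the makespan at 21 weeks.
Database finishes as early as 21 and must finish by 21.
So Database can slip 21 − 21 = 0 weeks.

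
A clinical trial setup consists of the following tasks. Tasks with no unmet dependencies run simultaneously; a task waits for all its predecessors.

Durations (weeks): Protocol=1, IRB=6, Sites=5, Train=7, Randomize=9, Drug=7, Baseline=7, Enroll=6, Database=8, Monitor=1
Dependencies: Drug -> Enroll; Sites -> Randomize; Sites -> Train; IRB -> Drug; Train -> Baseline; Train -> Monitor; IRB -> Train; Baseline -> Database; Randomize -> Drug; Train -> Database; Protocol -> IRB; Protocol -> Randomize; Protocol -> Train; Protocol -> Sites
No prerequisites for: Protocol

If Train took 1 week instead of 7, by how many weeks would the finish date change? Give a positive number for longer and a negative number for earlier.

Critical path before the change: Protocol→IRB→Train→Baseline→Database = 1+6+7+7+8 = 29 giving 29 weeks.
Since Train is critical, the -6 change carries straight to that chain (now 23 weeks).
The binding chain switches to Protocol→Sites→Randomize→Drug→Enroll = 1+5+9+7+6 = 28; finish 28 weeks.
Change in finish: 28 − 29 = -1 weeks.

-1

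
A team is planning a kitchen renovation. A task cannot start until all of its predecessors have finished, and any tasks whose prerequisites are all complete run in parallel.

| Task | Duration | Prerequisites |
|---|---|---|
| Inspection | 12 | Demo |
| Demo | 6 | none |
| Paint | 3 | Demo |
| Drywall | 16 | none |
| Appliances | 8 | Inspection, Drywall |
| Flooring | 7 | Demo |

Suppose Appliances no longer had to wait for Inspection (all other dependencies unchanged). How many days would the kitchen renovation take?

Before: longest chain Demo→Inspection→Appliances = 6+12+8 = 26, finish 26.
Without Inspection→Appliances, Appliances's earliest start moves from 18 to 16.
The longest chain is now Drywall→Appliances = 16+8 = 24, so the kitchen renovation takes 24 days.

24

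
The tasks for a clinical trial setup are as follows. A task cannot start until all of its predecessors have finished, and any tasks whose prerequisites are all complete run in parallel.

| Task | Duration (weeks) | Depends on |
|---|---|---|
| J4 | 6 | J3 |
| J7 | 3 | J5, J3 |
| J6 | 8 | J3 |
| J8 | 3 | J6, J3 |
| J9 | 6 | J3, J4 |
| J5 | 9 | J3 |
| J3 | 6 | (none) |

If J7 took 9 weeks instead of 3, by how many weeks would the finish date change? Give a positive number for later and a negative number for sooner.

6

Actual critical path: J3→J5→J7 = 6+9+3 = 18 ⇒ 18 weeks.
J7 lies on that path, so at 9 weeks the path becomes 24 weeks.
The critical path is still J3→J5→J7; finish is now 24 weeks.
Change in finish: 24 − 18 = +6 weeks.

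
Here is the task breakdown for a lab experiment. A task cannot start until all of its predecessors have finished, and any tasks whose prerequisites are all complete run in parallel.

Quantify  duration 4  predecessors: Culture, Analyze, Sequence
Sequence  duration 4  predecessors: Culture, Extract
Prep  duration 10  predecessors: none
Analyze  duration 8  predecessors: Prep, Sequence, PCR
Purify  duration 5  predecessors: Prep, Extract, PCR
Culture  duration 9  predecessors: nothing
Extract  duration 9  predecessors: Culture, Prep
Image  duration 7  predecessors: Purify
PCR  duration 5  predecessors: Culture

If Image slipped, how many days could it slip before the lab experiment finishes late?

The longest chain is Prep→Extract→Sequence→Analyze→Quantify = 10+9+4+8+4 = 35; overall finish 35 days.
The longest chain containing Image totals 31 days.
Slack of Image = 28 − 24 = 4 days.

4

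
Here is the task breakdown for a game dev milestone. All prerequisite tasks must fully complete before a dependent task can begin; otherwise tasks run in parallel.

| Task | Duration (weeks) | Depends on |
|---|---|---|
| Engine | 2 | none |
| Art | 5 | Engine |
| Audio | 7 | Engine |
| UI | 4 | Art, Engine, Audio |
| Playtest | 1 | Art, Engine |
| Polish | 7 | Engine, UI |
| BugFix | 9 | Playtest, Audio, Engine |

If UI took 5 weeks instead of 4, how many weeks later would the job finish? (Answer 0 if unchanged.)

The binding path is Engine→Audio→UI→Polish = 2+7+4+7 = 20; finish at 20 weeks.
Since UI is critical, the +1 change carries straight to that chain (now 21 weeks).
The critical path is still Engine→Audio→UI→Polish; finish is now 21 weeks.
Change in finish: 21 − 20 = +1 weeks.

1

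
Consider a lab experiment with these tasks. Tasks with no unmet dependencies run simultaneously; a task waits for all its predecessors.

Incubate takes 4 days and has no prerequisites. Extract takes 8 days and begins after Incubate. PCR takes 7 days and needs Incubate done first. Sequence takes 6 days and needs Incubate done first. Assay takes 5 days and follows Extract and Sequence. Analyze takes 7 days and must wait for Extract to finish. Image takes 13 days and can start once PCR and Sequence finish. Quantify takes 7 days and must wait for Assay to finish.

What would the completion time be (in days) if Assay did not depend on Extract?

Before: longest chain Incubate→Extract→Assay→Quantify = 4+8+5+7 = 24, finish 24.
Without Extract→Assay, Assay's earliest start moves from 12 to 10.
The longest chain is now Incubate→PCR→Image = 4+7+13 = 24, so the schedule takes 24 days.

24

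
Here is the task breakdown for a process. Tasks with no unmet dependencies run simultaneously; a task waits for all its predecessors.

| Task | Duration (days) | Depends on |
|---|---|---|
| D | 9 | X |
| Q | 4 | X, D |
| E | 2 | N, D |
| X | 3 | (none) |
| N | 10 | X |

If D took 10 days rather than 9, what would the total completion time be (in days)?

As given, the longest chain is X→D→Q = 3+9+4 = 16, so the finish is 16 days.
D lies on that path, so at 10 days the path becomes 17 days.
No other chain overtakes it, so the finish is 17 days.

17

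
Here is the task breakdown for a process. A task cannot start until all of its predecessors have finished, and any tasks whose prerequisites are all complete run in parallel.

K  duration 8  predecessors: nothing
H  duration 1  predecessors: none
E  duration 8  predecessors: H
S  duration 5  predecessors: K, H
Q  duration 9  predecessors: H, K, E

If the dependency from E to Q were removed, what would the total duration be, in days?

Before: longest chain H→E→Q = 1+8+9 = 18, finish 18.
Without E→Q, Q's earliest start moves from 9 to 8.
After: K→Q = 8+9 = 17 → 17 days.

17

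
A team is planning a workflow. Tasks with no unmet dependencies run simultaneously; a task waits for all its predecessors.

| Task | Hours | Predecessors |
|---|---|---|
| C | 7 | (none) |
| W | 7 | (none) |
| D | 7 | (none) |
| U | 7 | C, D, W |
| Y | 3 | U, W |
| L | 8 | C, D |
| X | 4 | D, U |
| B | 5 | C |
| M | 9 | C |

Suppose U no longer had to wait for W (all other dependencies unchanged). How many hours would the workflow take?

Before: longest chain C→U→X = 7+7+4 = 18, finish 18.
Dropping W→U doesn't change U's earliest start (7); another predecessor still binds.
New critical path: C→U→X = 7+7+4 = 18 ⇒ 18 hours.

18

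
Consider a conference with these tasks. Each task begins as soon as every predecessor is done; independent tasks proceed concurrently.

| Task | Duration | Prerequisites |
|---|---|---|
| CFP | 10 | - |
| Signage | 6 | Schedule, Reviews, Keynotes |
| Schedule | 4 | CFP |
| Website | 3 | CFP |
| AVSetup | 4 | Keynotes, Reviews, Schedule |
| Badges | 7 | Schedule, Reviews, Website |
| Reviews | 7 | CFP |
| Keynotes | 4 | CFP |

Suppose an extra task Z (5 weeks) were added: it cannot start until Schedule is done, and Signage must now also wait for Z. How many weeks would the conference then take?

Originally the conference takes 24 weeks.
With Z inserted, Signage now waits for max(Schedule, Reviews, Keynotes, Z).
New critical path: CFP→Schedule→Z→Signage = 10+4+5+6 = 25 ⇒ 25 weeks.

25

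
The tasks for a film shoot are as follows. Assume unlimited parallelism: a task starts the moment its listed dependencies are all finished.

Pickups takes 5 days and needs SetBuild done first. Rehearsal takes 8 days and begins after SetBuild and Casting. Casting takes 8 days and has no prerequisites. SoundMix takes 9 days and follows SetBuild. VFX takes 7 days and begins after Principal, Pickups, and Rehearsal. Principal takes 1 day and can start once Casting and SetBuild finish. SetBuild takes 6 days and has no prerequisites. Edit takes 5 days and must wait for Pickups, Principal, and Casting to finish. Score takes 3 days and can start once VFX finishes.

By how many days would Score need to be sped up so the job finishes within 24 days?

2

Current finish: 26 days; target: 24.
Score is on every critical path, so each day cut from Score cuts the finish by one (this holds down to a finish of 24).
Need 26 − 24 = 2 days off Score → Score becomes 1 day, finish becomes 24.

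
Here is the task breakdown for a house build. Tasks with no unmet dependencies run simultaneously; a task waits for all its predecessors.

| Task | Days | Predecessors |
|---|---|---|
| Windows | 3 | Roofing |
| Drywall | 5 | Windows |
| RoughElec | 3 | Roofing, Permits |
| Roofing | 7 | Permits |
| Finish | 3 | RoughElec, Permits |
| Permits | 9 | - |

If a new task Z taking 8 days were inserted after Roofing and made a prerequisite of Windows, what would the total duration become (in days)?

32

Originally the plan takes 24 days.
With Z inserted, Windows now waits for max(Roofing, Z).
New critical path: Permits→Roofing→Z→Windows→Drywall = 9+7+8+3+5 = 32 ⇒ 32 days.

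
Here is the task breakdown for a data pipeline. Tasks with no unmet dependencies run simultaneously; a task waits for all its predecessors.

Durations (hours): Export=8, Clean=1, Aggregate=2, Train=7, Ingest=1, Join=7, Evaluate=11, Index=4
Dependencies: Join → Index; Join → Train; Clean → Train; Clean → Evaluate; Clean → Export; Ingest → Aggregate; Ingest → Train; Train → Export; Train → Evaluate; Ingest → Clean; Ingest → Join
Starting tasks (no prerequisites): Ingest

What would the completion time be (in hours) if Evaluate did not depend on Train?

23

Original critical path: Ingest→Join→Train→Evaluate = 1+7+7+11 = 26 ⇒ 26 hours.
Without Train→Evaluate, Evaluate's earliest start moves from 15 to 2.
New critical path: Ingest→Join→Train→Export = 1+7+7+8 = 23 ⇒ 23 hours.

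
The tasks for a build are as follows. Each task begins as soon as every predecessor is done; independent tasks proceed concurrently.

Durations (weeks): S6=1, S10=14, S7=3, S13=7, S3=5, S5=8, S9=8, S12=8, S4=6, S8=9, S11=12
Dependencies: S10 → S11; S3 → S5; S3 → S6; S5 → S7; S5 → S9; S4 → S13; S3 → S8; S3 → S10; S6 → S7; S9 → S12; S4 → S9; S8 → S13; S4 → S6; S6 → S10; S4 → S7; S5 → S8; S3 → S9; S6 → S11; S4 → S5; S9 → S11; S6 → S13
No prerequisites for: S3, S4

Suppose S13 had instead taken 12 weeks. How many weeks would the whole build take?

The binding path is S4→S5→S9→S11 = 6+8+8+12 = 34; finish at 34 weeks.
S13 is off the critical path — its longest chain is 30 weeks, giving 4 of slack.
Now S4→S5→S8→S13 = 6+8+9+12 = 35 is longest, so the finish becomes 35 weeks.

35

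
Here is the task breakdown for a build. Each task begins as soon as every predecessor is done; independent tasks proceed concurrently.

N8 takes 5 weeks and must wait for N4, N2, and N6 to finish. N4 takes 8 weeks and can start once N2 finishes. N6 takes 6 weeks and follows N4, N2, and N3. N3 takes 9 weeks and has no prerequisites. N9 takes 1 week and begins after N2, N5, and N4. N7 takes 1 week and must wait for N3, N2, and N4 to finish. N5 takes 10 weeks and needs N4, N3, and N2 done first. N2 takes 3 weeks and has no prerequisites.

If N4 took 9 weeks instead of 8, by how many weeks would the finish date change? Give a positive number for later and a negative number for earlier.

Actual critical path: N2→N4→N5→N9 = 3+8+10+1 = 22 ⇒ 22 weeks.
Since N4 is critical, the +1 change carries straight to that chain (now 23 weeks).
The critical path is still N2→N4→N5→N9; finish is now 23 weeks.
Change in finish: 23 − 22 = +1 weeks.

1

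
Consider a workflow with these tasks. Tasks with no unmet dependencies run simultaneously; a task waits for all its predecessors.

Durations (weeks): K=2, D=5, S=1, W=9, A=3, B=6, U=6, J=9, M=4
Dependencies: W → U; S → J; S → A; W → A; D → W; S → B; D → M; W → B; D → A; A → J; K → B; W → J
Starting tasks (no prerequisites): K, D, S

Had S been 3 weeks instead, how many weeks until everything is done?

Critical path before the change: D→W→A→J = 5+9+3+9 = 26 giving 26 weeks.
S has 13 weeks of float (longest path through it is 13).
No other chain overtakes it, so the finish is 26 weeks.

26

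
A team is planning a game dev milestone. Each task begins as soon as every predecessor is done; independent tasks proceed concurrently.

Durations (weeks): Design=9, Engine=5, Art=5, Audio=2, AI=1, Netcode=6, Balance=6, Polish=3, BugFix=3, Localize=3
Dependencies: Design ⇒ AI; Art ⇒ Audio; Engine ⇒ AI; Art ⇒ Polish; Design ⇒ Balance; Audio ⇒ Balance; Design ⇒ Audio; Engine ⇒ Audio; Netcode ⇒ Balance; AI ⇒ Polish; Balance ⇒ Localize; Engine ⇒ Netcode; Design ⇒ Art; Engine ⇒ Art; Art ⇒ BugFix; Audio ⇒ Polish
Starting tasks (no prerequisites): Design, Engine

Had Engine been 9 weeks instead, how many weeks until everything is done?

Baseline: Design→Art→Audio→Balance→Localize = 9+5+2+6+3 = 25 → 25 weeks.
The longest path through Engine is only 21 weeks, so Engine has float 4.
No other chain overtakes it, so the finish is 25 weeks.

25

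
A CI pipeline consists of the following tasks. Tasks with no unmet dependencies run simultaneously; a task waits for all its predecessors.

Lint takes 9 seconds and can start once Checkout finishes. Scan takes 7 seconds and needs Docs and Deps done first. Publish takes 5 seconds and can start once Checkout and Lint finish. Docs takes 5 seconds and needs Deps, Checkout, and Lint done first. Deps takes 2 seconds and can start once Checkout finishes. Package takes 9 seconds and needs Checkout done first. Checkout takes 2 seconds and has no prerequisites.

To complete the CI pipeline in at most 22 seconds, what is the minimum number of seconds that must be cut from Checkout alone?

Current finish: 23 seconds; target: 22.
Checkout is on every critical path, so each second cut from Checkout cuts the finish by one (this holds down to a finish of 22).
Need 23 − 22 = 1 second off Checkout → Checkout becomes 1 second, finish becomes 22.

1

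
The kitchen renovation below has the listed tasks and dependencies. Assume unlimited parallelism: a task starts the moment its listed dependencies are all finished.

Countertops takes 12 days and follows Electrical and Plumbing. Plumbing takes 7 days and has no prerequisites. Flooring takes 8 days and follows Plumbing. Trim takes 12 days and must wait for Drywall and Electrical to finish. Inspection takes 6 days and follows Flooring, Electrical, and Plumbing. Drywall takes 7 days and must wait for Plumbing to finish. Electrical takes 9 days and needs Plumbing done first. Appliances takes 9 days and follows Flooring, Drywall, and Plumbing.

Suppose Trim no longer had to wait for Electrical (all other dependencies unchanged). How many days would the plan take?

Before: longest chain Plumbing→Electrical→Countertops = 7+9+12 = 28, finish 28.
Without Electrical→Trim, Trim's earliest start moves from 16 to 14.
After: Plumbing→Electrical→Countertops = 7+9+12 = 28 → 28 days.

28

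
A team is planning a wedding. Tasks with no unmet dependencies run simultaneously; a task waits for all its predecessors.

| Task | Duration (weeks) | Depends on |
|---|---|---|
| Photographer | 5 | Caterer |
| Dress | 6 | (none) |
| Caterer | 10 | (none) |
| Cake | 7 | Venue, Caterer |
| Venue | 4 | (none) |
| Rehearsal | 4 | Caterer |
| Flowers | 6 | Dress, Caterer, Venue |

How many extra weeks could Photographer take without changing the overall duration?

2

Critical path: Caterer→Cake = 10+7 = 17, so the finish is 17 weeks.
Photographer finishes as early as 15 and must finish by 17.
So Photographer can slip 17 − 15 = 2 weeks.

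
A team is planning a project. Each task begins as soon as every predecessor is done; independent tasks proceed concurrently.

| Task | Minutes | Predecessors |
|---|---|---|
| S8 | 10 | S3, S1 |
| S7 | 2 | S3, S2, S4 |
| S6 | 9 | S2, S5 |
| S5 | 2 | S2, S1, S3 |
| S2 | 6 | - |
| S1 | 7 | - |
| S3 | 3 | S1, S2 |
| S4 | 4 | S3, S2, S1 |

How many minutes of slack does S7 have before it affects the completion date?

The longest chain is S1→S3→S5→S6 = 7+3+2+9 = 21; overall finish 21 minutes.
Longest path through S7: 16 minutes (earliest finish 16, latest finish 21).
Slack of S7 = 19 − 14 = 5 minutes.

5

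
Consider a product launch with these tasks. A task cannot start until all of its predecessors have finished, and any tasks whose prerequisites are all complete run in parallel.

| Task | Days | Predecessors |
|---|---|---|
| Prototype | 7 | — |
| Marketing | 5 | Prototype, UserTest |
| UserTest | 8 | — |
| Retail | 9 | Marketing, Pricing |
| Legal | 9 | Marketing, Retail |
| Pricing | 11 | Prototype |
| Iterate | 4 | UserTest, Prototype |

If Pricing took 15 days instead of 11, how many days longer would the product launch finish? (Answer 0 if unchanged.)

Actual critical path: Prototype→Pricing→Retail→Legal = 7+11+9+9 = 36 ⇒ 36 days.
Pricing is on the critical path; changing it to 15 makes that path 40 days.
That remains the longest chain; total 40 days.
Change in finish: 40 − 36 = +4 days.

4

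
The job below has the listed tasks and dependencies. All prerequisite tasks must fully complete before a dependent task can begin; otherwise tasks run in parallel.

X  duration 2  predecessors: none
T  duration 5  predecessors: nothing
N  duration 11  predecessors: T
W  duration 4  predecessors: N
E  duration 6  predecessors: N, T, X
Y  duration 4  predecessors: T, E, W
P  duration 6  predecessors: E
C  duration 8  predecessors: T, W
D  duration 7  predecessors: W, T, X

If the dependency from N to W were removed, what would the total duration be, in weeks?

28

Original critical path: T→N→W→C = 5+11+4+8 = 28 ⇒ 28 weeks.
Without N→W, W's earliest start moves from 16 to 0.
After: T→N→E→P = 5+11+6+6 = 28 → 28 weeks.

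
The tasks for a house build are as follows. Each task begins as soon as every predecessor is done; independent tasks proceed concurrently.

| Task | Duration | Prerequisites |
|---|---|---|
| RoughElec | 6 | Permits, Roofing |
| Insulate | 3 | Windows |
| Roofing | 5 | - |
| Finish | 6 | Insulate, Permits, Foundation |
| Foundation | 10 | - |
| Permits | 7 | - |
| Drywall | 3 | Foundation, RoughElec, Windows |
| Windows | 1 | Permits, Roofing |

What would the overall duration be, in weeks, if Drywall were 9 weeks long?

The binding path is Permits→Windows→Insulate→Finish = 7+1+3+6 = 17; finish at 17 weeks.
Drywall is off the critical path — its longest chain is 16 weeks, giving 1 of slack.
Now Permits→RoughElec→Drywall = 7+6+9 = 22 is longest, so the finish becomes 22 weeks.

22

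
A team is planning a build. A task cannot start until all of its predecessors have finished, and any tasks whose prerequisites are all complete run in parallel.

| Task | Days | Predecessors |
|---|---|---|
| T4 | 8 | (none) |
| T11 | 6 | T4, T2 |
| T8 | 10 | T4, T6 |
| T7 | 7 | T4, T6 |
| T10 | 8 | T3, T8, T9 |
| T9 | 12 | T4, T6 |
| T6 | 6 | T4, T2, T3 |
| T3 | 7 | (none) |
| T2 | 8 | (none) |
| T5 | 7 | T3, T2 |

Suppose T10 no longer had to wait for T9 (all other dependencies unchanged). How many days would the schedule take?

Original critical path: T2→T6→T9→T10 = 8+6+12+8 = 34 ⇒ 34 days.
Without T9→T10, T10's earliest start moves from 26 to 24.
After: T2→T6→T8→T10 = 8+6+10+8 = 32 → 32 days.

32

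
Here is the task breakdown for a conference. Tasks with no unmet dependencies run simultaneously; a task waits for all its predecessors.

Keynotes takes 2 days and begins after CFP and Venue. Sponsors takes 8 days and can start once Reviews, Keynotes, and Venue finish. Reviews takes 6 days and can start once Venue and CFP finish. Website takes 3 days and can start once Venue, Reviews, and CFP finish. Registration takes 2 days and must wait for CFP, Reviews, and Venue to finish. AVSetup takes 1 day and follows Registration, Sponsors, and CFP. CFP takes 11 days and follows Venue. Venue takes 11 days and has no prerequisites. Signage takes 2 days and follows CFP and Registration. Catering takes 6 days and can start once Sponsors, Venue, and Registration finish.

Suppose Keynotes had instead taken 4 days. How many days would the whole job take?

The binding path is Venue→CFP→Reviews→Sponsors→Catering = 11+11+6+8+6 = 42; finish at 42 days.
The longest path through Keynotes is only 38 days, so Keynotes has float 4.
That remains the longest chain; total 42 days.

42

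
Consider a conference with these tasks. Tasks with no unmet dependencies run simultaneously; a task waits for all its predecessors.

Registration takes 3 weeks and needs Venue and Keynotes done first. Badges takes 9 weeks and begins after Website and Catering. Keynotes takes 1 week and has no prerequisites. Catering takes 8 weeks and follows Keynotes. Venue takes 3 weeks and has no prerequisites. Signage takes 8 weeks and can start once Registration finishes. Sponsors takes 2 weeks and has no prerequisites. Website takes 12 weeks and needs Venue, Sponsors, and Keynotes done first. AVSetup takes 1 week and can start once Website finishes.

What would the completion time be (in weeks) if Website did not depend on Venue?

Before: longest chain Venue→Website→Badges = 3+12+9 = 24, finish 24.
Without Venue→Website, Website's earliest start moves from 3 to 2.
New critical path: Sponsors→Website→Badges = 2+12+9 = 23 ⇒ 23 weeks.

23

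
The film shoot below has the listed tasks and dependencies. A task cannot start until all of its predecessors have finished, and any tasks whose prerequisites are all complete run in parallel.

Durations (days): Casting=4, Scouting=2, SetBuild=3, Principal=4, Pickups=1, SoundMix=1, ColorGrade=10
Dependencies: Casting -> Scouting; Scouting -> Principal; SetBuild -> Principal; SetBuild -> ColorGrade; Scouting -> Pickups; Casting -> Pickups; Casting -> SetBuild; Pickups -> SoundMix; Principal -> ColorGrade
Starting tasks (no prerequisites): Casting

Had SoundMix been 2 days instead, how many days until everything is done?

Baseline: Casting→SetBuild→Principal→ColorGrade = 4+3+4+10 = 21 → 21 days.
SoundMix is off the critical path — its longest chain is 8 days, giving 13 of slack.
The critical path is still Casting→SetBuild→Principal→ColorGrade; finish is now 21 days.

21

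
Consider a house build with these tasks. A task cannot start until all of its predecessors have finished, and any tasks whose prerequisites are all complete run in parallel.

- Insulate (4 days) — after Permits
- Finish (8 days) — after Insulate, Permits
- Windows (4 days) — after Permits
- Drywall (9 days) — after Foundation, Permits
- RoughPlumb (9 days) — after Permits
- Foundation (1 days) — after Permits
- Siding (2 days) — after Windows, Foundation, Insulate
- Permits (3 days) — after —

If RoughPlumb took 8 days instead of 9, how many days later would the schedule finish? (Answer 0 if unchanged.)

The binding path is Permits→Insulate→Finish = 3+4+8 = 15; finish at 15 days.
RoughPlumb is off the critical path — its longest chain is 12 days, giving 3 of slack.
That remains the longest chain; total 15 days.
Change in finish: 15 − 15 = +0 days.

0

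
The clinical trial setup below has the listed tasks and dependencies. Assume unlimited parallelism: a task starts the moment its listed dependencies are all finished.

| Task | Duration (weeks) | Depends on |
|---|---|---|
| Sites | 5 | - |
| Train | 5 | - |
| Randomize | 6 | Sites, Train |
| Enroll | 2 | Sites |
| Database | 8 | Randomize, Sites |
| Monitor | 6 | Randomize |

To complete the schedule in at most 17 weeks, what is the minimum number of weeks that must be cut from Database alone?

2

Current finish: 19 weeks; target: 17.
Database is on every critical path, so each week cut from Database cuts the finish by one (this holds down to a finish of 17).
Need 19 − 17 = 2 weeks off Database → Database becomes 6 weeks, finish becomes 17.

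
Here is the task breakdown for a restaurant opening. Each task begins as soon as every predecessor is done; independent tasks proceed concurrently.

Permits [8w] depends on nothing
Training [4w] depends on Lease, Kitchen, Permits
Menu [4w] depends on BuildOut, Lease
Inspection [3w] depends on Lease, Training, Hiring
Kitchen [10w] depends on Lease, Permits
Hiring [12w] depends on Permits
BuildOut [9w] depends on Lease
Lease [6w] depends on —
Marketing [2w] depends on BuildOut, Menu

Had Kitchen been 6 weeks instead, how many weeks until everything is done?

23

The binding path is Permits→Kitchen→Training→Inspection = 8+10+4+3 = 25; finish at 25 weeks.
Kitchen lies on that path, so at 6 weeks the path becomes 21 weeks.
New critical path: Permits→Hiring→Inspection = 8+12+3 = 23 ⇒ 23 weeks.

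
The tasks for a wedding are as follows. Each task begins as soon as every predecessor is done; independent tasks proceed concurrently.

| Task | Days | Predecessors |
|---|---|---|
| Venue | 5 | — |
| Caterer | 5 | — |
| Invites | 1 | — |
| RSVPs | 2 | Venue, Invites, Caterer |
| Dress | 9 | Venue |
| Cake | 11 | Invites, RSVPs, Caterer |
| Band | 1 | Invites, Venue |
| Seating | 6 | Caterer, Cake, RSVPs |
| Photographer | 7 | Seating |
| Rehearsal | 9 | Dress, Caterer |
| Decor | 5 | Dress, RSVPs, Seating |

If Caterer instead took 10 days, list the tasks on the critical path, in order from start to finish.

The binding path is Caterer→RSVPs→Cake→Seating→Photographer = 5+2+11+6+7 = 31; finish at 31 days.
Since Caterer is critical, the +5 change carries straight to that chain (now 36 days).
No other chain overtakes it, so the finish is 36 days.

Caterer, RSVPs, Cake, Seating, Photographer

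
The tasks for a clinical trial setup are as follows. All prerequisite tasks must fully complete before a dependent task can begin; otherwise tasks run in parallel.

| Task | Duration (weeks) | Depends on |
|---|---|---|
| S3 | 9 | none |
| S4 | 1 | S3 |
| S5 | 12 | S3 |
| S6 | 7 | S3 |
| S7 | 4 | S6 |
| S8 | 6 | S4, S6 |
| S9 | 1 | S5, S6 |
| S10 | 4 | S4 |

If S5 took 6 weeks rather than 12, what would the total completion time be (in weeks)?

22

As given, the longest chain is S3→S5→S9 = 9+12+1 = 22, so the finish is 22 weeks.
S5 lies on that path, so at 6 weeks the path becomes 16 weeks.
Now S3→S6→S8 = 9+7+6 = 22 is longest, so the finish becomes 22 weeks.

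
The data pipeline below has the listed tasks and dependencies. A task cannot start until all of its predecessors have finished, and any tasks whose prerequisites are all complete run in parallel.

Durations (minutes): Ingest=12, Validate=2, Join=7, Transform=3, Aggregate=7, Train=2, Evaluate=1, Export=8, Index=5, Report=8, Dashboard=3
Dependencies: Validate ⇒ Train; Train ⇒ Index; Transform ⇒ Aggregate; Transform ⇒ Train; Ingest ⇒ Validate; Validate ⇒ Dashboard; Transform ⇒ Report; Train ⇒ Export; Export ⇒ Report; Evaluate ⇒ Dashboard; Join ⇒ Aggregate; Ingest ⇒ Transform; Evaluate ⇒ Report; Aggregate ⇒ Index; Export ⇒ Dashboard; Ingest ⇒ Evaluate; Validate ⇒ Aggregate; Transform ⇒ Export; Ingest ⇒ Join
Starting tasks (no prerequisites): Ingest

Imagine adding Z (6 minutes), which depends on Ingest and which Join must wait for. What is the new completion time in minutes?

Originally the data pipeline takes 33 minutes.
With Z inserted, Join now waits for max(Ingest, Z).
New critical path: Ingest→Z→Join→Aggregate→Index = 12+6+7+7+5 = 37 ⇒ 37 minutes.

37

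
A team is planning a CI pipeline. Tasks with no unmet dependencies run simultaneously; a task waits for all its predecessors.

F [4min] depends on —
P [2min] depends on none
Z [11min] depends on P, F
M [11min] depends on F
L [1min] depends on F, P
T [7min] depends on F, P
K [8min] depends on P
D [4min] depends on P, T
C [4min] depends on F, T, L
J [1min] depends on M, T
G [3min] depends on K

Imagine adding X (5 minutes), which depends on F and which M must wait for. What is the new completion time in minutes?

Originally the schedule takes 16 minutes.
With X inserted, M now waits for max(F, X).
New critical path: F→X→M→J = 4+5+11+1 = 21 ⇒ 21 minutes.

21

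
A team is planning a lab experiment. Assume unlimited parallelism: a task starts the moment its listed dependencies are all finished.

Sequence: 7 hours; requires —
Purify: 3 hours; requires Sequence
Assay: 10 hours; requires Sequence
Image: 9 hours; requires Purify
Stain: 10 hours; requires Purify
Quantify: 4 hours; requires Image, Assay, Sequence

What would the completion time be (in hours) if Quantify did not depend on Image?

21

Before: longest chain Sequence→Purify→Image→Quantify = 7+3+9+4 = 23, finish 23.
Without Image→Quantify, Quantify's earliest start moves from 19 to 17.
The longest chain is now Sequence→Assay→Quantify = 7+10+4 = 21, so the project takes 21 hours.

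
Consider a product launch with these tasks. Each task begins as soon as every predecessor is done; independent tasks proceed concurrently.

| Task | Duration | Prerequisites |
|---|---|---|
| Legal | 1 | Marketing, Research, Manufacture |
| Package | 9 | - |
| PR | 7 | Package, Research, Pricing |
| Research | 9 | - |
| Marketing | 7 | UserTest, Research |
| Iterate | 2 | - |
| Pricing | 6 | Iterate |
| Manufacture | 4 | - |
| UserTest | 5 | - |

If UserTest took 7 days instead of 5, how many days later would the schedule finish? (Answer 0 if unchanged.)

0

The binding path is Research→Marketing→Legal = 9+7+1 = 17; finish at 17 days.
UserTest has 4 days of float (longest path through it is 13).
No other chain overtakes it, so the finish is 17 days.
Change in finish: 17 − 17 = +0 days.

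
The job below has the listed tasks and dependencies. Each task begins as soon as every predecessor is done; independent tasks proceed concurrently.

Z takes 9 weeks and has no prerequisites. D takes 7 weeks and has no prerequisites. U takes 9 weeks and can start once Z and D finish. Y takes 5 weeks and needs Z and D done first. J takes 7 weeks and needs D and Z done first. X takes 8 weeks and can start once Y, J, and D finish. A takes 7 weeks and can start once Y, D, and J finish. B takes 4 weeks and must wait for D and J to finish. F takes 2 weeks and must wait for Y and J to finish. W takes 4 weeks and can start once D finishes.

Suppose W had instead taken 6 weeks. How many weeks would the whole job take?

24

Critical path before the change: Z→J→X = 9+7+8 = 24 giving 24 weeks.
W has 13 weeks of float (longest path through it is 11).
No other chain overtakes it, so the finish is 24 weeks.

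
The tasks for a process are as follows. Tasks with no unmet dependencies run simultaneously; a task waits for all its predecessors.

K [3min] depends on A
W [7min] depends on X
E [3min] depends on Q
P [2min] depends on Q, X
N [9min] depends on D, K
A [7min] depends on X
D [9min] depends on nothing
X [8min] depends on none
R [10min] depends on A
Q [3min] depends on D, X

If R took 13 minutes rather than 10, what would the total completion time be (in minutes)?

The binding path is X→A→K→N = 8+7+3+9 = 27; finish at 27 minutes.
R is off the critical path — its longest chain is 25 minutes, giving 2 of slack.
Now X→A→R = 8+7+13 = 28 is longest, so the finish becomes 28 minutes.

28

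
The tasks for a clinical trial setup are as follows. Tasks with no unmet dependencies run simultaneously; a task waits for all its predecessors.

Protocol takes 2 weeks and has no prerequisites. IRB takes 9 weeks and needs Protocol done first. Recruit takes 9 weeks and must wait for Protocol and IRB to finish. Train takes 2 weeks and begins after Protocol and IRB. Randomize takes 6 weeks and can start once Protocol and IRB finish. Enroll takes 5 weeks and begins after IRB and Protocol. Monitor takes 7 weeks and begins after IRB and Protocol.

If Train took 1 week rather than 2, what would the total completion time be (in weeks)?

20

The binding path is Protocol→IRB→Recruit = 2+9+9 = 20; finish at 20 weeks.
Train is off the critical path — its longest chain is 13 weeks, giving 7 of slack.
The critical path is still Protocol→IRB→Recruit; finish is now 20 weeks.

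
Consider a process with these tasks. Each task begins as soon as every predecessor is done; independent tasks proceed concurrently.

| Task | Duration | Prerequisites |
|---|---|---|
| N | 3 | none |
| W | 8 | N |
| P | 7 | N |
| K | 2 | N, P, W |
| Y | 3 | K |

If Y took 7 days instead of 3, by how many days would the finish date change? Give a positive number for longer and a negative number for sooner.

Baseline: N→W→K→Y = 3+8+2+3 = 16 → 16 days.
Since Y is critical, the +4 change carries straight to that chain (now 20 days).
The critical path is still N→W→K→Y; finish is now 20 days.
Change in finish: 20 − 16 = +4 days.

4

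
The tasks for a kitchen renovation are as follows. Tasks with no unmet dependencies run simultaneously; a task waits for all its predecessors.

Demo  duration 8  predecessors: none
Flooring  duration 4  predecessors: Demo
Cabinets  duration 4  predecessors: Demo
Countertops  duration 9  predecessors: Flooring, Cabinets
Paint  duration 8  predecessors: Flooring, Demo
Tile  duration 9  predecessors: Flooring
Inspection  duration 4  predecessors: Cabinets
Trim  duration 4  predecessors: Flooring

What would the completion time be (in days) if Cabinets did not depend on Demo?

With the dependency in place, Demo→Flooring→Countertops = 8+4+9 = 21 sets the finish at 21 days.
Without Demo→Cabinets, Cabinets's earliest start moves from 8 to 0.
New critical path: Demo→Flooring→Countertops = 8+4+9 = 21 ⇒ 21 days.

21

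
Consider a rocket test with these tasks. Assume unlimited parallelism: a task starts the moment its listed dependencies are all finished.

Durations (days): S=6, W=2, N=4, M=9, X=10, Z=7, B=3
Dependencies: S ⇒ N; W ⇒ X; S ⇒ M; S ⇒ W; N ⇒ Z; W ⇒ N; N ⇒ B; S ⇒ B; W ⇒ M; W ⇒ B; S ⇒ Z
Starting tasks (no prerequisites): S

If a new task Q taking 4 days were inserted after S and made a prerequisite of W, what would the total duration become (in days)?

Originally the schedule takes 19 days.
With Q inserted, W now waits for max(S, Q).
New critical path: S→Q→W→N→Z = 6+4+2+4+7 = 23 ⇒ 23 days.

23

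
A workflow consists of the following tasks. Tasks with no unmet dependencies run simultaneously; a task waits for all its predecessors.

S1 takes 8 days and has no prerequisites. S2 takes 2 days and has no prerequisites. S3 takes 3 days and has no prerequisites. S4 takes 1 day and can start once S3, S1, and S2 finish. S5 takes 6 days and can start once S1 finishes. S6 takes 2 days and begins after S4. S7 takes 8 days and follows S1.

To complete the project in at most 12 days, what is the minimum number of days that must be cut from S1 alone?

Current finish: 16 days; target: 12.
S1 is on every critical path, so each day cut from S1 cuts the finish by one (this holds down to a finish of 9).
Need 16 − 12 = 4 days off S1 → S1 becomes 4 days, finish becomes 12.

4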